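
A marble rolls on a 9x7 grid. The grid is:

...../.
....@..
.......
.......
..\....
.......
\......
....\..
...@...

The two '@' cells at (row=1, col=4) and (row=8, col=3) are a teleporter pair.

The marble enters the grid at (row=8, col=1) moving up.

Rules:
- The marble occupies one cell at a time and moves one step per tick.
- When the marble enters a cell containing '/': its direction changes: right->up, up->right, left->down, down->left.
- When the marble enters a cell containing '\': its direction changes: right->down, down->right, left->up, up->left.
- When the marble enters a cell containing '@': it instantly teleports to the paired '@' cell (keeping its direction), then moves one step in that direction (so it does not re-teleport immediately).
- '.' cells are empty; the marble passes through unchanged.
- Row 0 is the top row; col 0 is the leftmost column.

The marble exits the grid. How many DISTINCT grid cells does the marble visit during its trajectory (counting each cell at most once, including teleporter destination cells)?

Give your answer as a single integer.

Step 1: enter (8,1), '.' pass, move up to (7,1)
Step 2: enter (7,1), '.' pass, move up to (6,1)
Step 3: enter (6,1), '.' pass, move up to (5,1)
Step 4: enter (5,1), '.' pass, move up to (4,1)
Step 5: enter (4,1), '.' pass, move up to (3,1)
Step 6: enter (3,1), '.' pass, move up to (2,1)
Step 7: enter (2,1), '.' pass, move up to (1,1)
Step 8: enter (1,1), '.' pass, move up to (0,1)
Step 9: enter (0,1), '.' pass, move up to (-1,1)
Step 10: at (-1,1) — EXIT via top edge, pos 1
Distinct cells visited: 9 (path length 9)

Answer: 9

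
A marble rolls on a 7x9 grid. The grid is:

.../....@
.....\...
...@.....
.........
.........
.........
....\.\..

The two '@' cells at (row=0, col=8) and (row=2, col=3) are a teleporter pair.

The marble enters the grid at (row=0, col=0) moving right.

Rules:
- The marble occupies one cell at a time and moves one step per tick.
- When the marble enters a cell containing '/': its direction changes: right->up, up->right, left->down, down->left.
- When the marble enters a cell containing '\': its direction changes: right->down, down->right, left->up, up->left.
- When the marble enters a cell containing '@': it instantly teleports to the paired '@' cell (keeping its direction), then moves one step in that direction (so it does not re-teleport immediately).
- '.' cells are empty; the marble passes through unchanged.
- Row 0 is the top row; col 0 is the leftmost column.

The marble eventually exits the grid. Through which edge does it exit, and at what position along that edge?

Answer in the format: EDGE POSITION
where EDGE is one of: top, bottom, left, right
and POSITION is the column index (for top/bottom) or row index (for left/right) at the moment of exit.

Answer: top 3

Derivation:
Step 1: enter (0,0), '.' pass, move right to (0,1)
Step 2: enter (0,1), '.' pass, move right to (0,2)
Step 3: enter (0,2), '.' pass, move right to (0,3)
Step 4: enter (0,3), '/' deflects right->up, move up to (-1,3)
Step 5: at (-1,3) — EXIT via top edge, pos 3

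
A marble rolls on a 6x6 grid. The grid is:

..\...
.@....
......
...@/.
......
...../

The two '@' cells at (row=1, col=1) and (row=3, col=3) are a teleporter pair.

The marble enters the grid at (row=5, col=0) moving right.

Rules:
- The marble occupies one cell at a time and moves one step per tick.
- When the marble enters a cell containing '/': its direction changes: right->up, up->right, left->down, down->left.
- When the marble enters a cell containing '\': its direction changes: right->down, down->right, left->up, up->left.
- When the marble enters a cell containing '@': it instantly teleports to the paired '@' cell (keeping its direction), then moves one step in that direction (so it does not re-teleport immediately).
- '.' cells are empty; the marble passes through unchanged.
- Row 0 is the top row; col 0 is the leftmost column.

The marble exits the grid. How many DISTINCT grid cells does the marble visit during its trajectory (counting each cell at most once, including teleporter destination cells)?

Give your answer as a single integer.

Answer: 11

Derivation:
Step 1: enter (5,0), '.' pass, move right to (5,1)
Step 2: enter (5,1), '.' pass, move right to (5,2)
Step 3: enter (5,2), '.' pass, move right to (5,3)
Step 4: enter (5,3), '.' pass, move right to (5,4)
Step 5: enter (5,4), '.' pass, move right to (5,5)
Step 6: enter (5,5), '/' deflects right->up, move up to (4,5)
Step 7: enter (4,5), '.' pass, move up to (3,5)
Step 8: enter (3,5), '.' pass, move up to (2,5)
Step 9: enter (2,5), '.' pass, move up to (1,5)
Step 10: enter (1,5), '.' pass, move up to (0,5)
Step 11: enter (0,5), '.' pass, move up to (-1,5)
Step 12: at (-1,5) — EXIT via top edge, pos 5
Distinct cells visited: 11 (path length 11)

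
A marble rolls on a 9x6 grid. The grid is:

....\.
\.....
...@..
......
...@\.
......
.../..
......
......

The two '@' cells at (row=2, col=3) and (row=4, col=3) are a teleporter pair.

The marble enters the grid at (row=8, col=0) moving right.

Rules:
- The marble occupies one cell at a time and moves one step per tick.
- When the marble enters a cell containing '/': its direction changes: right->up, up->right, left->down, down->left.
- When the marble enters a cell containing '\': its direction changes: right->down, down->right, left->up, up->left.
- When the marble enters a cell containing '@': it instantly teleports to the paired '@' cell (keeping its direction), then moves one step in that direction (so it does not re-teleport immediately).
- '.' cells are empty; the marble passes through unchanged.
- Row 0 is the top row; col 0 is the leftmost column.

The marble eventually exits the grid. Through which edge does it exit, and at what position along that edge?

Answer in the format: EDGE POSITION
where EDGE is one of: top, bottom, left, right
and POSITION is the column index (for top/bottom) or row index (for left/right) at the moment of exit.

Step 1: enter (8,0), '.' pass, move right to (8,1)
Step 2: enter (8,1), '.' pass, move right to (8,2)
Step 3: enter (8,2), '.' pass, move right to (8,3)
Step 4: enter (8,3), '.' pass, move right to (8,4)
Step 5: enter (8,4), '.' pass, move right to (8,5)
Step 6: enter (8,5), '.' pass, move right to (8,6)
Step 7: at (8,6) — EXIT via right edge, pos 8

Answer: right 8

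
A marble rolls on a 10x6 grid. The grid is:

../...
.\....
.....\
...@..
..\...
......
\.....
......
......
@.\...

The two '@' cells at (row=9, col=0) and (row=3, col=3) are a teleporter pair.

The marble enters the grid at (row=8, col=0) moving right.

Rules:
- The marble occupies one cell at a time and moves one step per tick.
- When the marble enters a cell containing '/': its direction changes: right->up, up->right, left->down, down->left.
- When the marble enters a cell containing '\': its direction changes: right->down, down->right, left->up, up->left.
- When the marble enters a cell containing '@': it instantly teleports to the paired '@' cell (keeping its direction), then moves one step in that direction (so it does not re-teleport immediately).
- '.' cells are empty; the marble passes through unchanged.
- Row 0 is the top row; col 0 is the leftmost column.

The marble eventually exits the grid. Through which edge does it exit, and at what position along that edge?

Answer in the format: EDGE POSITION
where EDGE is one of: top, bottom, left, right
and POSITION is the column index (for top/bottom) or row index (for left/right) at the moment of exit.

Answer: right 8

Derivation:
Step 1: enter (8,0), '.' pass, move right to (8,1)
Step 2: enter (8,1), '.' pass, move right to (8,2)
Step 3: enter (8,2), '.' pass, move right to (8,3)
Step 4: enter (8,3), '.' pass, move right to (8,4)
Step 5: enter (8,4), '.' pass, move right to (8,5)
Step 6: enter (8,5), '.' pass, move right to (8,6)
Step 7: at (8,6) — EXIT via right edge, pos 8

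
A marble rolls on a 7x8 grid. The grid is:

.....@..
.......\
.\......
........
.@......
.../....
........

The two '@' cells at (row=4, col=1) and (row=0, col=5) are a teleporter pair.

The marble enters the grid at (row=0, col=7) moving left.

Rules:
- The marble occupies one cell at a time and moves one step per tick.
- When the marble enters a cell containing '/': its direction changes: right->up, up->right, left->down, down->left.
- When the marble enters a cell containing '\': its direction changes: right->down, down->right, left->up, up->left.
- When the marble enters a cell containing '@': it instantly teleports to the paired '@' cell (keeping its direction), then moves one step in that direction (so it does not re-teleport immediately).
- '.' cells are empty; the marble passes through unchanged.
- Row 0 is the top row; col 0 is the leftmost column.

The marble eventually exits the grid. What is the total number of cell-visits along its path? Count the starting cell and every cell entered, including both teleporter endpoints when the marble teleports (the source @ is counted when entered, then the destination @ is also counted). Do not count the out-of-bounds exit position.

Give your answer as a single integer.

Answer: 5

Derivation:
Step 1: enter (0,7), '.' pass, move left to (0,6)
Step 2: enter (0,6), '.' pass, move left to (0,5)
Step 3: enter (0,5), '@' teleport (0,5)->(4,1), also enter (4,1), move left to (4,0)
Step 4: enter (4,0), '.' pass, move left to (4,-1)
Step 5: at (4,-1) — EXIT via left edge, pos 4
Path length (cell visits): 5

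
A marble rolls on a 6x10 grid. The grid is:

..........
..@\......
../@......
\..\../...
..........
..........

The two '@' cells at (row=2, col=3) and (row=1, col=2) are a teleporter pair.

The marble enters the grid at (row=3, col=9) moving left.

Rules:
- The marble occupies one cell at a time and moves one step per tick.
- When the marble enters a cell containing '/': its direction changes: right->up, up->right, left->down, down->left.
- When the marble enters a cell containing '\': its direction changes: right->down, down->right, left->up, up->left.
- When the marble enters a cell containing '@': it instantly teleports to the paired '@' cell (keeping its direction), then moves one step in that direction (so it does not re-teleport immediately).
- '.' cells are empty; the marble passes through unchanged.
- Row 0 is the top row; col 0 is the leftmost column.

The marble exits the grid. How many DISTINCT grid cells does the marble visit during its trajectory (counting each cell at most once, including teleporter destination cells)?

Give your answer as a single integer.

Step 1: enter (3,9), '.' pass, move left to (3,8)
Step 2: enter (3,8), '.' pass, move left to (3,7)
Step 3: enter (3,7), '.' pass, move left to (3,6)
Step 4: enter (3,6), '/' deflects left->down, move down to (4,6)
Step 5: enter (4,6), '.' pass, move down to (5,6)
Step 6: enter (5,6), '.' pass, move down to (6,6)
Step 7: at (6,6) — EXIT via bottom edge, pos 6
Distinct cells visited: 6 (path length 6)

Answer: 6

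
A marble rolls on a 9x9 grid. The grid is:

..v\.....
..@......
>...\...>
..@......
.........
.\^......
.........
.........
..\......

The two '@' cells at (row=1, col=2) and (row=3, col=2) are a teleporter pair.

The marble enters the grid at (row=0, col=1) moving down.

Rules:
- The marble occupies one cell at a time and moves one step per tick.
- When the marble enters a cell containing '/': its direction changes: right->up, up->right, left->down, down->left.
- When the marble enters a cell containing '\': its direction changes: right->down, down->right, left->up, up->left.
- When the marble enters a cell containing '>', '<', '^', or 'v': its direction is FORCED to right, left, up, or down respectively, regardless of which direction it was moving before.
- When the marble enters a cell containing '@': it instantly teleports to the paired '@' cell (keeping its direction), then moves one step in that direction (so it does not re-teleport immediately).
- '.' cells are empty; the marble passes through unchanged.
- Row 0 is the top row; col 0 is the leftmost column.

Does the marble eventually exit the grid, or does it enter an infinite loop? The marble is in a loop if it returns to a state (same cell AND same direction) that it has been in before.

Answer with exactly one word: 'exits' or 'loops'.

Step 1: enter (0,1), '.' pass, move down to (1,1)
Step 2: enter (1,1), '.' pass, move down to (2,1)
Step 3: enter (2,1), '.' pass, move down to (3,1)
Step 4: enter (3,1), '.' pass, move down to (4,1)
Step 5: enter (4,1), '.' pass, move down to (5,1)
Step 6: enter (5,1), '\' deflects down->right, move right to (5,2)
Step 7: enter (5,2), '^' forces right->up, move up to (4,2)
Step 8: enter (4,2), '.' pass, move up to (3,2)
Step 9: enter (3,2), '@' teleport (3,2)->(1,2), also enter (1,2), move up to (0,2)
Step 10: enter (0,2), 'v' forces up->down, move down to (1,2)
Step 11: enter (1,2), '@' teleport (1,2)->(3,2), also enter (3,2), move down to (4,2)
Step 12: enter (4,2), '.' pass, move down to (5,2)
Step 13: enter (5,2), '^' forces down->up, move up to (4,2)
Step 14: at (4,2) dir=up — LOOP DETECTED (seen before)

Answer: loops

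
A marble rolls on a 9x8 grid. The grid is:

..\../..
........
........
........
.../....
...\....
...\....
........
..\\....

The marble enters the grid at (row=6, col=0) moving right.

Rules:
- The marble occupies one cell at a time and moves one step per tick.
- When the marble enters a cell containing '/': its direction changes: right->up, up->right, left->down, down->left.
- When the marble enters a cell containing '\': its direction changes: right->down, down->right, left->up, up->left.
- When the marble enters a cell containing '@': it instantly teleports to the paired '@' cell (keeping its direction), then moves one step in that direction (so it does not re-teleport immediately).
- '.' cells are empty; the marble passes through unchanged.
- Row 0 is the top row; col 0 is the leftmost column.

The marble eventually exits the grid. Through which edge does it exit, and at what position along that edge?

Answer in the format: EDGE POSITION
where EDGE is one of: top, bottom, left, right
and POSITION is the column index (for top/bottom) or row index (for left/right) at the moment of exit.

Answer: right 8

Derivation:
Step 1: enter (6,0), '.' pass, move right to (6,1)
Step 2: enter (6,1), '.' pass, move right to (6,2)
Step 3: enter (6,2), '.' pass, move right to (6,3)
Step 4: enter (6,3), '\' deflects right->down, move down to (7,3)
Step 5: enter (7,3), '.' pass, move down to (8,3)
Step 6: enter (8,3), '\' deflects down->right, move right to (8,4)
Step 7: enter (8,4), '.' pass, move right to (8,5)
Step 8: enter (8,5), '.' pass, move right to (8,6)
Step 9: enter (8,6), '.' pass, move right to (8,7)
Step 10: enter (8,7), '.' pass, move right to (8,8)
Step 11: at (8,8) — EXIT via right edge, pos 8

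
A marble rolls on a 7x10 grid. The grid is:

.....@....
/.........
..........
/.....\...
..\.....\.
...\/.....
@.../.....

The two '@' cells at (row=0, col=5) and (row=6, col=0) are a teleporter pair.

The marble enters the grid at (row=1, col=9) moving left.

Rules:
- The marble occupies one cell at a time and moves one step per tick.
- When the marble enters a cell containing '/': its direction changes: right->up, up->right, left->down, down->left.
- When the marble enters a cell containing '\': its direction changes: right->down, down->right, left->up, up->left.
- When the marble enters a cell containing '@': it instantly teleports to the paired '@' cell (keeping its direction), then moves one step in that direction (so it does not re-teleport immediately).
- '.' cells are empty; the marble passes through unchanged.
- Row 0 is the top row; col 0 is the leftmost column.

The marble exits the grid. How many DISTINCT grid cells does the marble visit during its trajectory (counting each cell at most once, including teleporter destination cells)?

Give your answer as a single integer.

Step 1: enter (1,9), '.' pass, move left to (1,8)
Step 2: enter (1,8), '.' pass, move left to (1,7)
Step 3: enter (1,7), '.' pass, move left to (1,6)
Step 4: enter (1,6), '.' pass, move left to (1,5)
Step 5: enter (1,5), '.' pass, move left to (1,4)
Step 6: enter (1,4), '.' pass, move left to (1,3)
Step 7: enter (1,3), '.' pass, move left to (1,2)
Step 8: enter (1,2), '.' pass, move left to (1,1)
Step 9: enter (1,1), '.' pass, move left to (1,0)
Step 10: enter (1,0), '/' deflects left->down, move down to (2,0)
Step 11: enter (2,0), '.' pass, move down to (3,0)
Step 12: enter (3,0), '/' deflects down->left, move left to (3,-1)
Step 13: at (3,-1) — EXIT via left edge, pos 3
Distinct cells visited: 12 (path length 12)

Answer: 12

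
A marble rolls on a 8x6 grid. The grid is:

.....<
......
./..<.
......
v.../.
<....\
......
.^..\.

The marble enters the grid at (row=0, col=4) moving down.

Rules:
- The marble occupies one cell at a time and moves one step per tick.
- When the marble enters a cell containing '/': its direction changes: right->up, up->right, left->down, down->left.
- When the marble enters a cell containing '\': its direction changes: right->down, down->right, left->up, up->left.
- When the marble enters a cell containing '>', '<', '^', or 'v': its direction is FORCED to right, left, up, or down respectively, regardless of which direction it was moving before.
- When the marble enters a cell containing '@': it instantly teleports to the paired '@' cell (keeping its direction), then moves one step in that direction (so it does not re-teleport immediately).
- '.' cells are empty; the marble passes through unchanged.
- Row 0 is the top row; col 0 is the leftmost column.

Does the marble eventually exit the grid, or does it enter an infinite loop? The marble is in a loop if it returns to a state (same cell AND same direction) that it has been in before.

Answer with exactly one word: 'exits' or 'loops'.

Answer: loops

Derivation:
Step 1: enter (0,4), '.' pass, move down to (1,4)
Step 2: enter (1,4), '.' pass, move down to (2,4)
Step 3: enter (2,4), '<' forces down->left, move left to (2,3)
Step 4: enter (2,3), '.' pass, move left to (2,2)
Step 5: enter (2,2), '.' pass, move left to (2,1)
Step 6: enter (2,1), '/' deflects left->down, move down to (3,1)
Step 7: enter (3,1), '.' pass, move down to (4,1)
Step 8: enter (4,1), '.' pass, move down to (5,1)
Step 9: enter (5,1), '.' pass, move down to (6,1)
Step 10: enter (6,1), '.' pass, move down to (7,1)
Step 11: enter (7,1), '^' forces down->up, move up to (6,1)
Step 12: enter (6,1), '.' pass, move up to (5,1)
Step 13: enter (5,1), '.' pass, move up to (4,1)
Step 14: enter (4,1), '.' pass, move up to (3,1)
Step 15: enter (3,1), '.' pass, move up to (2,1)
Step 16: enter (2,1), '/' deflects up->right, move right to (2,2)
Step 17: enter (2,2), '.' pass, move right to (2,3)
Step 18: enter (2,3), '.' pass, move right to (2,4)
Step 19: enter (2,4), '<' forces right->left, move left to (2,3)
Step 20: at (2,3) dir=left — LOOP DETECTED (seen before)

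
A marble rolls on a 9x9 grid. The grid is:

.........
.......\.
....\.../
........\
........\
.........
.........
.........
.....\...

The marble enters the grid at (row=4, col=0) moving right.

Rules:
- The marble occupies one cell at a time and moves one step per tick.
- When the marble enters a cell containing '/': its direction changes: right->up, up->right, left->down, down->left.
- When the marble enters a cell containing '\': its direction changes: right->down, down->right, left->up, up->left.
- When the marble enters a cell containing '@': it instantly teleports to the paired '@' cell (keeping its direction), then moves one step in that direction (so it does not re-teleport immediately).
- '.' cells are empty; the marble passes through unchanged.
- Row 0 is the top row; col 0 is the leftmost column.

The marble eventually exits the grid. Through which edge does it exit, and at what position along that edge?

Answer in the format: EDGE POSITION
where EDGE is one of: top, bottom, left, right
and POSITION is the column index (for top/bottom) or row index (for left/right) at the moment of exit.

Answer: bottom 8

Derivation:
Step 1: enter (4,0), '.' pass, move right to (4,1)
Step 2: enter (4,1), '.' pass, move right to (4,2)
Step 3: enter (4,2), '.' pass, move right to (4,3)
Step 4: enter (4,3), '.' pass, move right to (4,4)
Step 5: enter (4,4), '.' pass, move right to (4,5)
Step 6: enter (4,5), '.' pass, move right to (4,6)
Step 7: enter (4,6), '.' pass, move right to (4,7)
Step 8: enter (4,7), '.' pass, move right to (4,8)
Step 9: enter (4,8), '\' deflects right->down, move down to (5,8)
Step 10: enter (5,8), '.' pass, move down to (6,8)
Step 11: enter (6,8), '.' pass, move down to (7,8)
Step 12: enter (7,8), '.' pass, move down to (8,8)
Step 13: enter (8,8), '.' pass, move down to (9,8)
Step 14: at (9,8) — EXIT via bottom edge, pos 8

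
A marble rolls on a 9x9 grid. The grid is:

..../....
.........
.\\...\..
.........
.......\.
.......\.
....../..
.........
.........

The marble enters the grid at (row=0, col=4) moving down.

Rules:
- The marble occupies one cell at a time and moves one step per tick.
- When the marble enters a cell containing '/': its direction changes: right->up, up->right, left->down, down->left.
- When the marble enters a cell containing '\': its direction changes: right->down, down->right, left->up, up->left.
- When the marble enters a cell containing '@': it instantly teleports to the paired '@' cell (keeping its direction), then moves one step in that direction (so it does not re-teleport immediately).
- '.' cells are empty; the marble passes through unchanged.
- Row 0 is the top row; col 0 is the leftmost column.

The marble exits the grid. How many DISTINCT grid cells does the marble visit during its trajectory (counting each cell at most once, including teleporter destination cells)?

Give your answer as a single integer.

Step 1: enter (0,4), '/' deflects down->left, move left to (0,3)
Step 2: enter (0,3), '.' pass, move left to (0,2)
Step 3: enter (0,2), '.' pass, move left to (0,1)
Step 4: enter (0,1), '.' pass, move left to (0,0)
Step 5: enter (0,0), '.' pass, move left to (0,-1)
Step 6: at (0,-1) — EXIT via left edge, pos 0
Distinct cells visited: 5 (path length 5)

Answer: 5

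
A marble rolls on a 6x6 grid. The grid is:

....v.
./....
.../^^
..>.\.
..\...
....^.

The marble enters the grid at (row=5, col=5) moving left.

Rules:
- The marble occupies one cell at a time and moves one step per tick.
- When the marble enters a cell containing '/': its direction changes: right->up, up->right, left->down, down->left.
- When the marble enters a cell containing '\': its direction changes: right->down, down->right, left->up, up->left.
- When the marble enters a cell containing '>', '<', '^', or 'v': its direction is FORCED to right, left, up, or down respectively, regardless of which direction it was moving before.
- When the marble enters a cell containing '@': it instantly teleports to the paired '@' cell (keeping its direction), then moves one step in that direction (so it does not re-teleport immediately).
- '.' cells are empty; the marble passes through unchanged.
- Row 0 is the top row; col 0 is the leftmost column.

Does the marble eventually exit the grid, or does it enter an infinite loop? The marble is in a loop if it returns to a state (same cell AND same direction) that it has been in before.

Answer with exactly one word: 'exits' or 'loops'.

Answer: loops

Derivation:
Step 1: enter (5,5), '.' pass, move left to (5,4)
Step 2: enter (5,4), '^' forces left->up, move up to (4,4)
Step 3: enter (4,4), '.' pass, move up to (3,4)
Step 4: enter (3,4), '\' deflects up->left, move left to (3,3)
Step 5: enter (3,3), '.' pass, move left to (3,2)
Step 6: enter (3,2), '>' forces left->right, move right to (3,3)
Step 7: enter (3,3), '.' pass, move right to (3,4)
Step 8: enter (3,4), '\' deflects right->down, move down to (4,4)
Step 9: enter (4,4), '.' pass, move down to (5,4)
Step 10: enter (5,4), '^' forces down->up, move up to (4,4)
Step 11: at (4,4) dir=up — LOOP DETECTED (seen before)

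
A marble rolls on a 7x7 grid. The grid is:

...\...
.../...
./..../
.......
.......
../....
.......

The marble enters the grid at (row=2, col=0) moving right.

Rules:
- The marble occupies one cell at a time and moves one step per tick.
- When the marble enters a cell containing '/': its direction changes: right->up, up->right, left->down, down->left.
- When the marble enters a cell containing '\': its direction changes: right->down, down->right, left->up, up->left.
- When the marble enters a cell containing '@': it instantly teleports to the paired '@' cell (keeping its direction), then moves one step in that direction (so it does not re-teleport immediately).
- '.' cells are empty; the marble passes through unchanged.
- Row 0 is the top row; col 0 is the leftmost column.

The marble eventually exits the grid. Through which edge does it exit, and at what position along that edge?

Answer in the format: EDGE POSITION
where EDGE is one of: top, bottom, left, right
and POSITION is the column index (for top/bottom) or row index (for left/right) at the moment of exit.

Step 1: enter (2,0), '.' pass, move right to (2,1)
Step 2: enter (2,1), '/' deflects right->up, move up to (1,1)
Step 3: enter (1,1), '.' pass, move up to (0,1)
Step 4: enter (0,1), '.' pass, move up to (-1,1)
Step 5: at (-1,1) — EXIT via top edge, pos 1

Answer: top 1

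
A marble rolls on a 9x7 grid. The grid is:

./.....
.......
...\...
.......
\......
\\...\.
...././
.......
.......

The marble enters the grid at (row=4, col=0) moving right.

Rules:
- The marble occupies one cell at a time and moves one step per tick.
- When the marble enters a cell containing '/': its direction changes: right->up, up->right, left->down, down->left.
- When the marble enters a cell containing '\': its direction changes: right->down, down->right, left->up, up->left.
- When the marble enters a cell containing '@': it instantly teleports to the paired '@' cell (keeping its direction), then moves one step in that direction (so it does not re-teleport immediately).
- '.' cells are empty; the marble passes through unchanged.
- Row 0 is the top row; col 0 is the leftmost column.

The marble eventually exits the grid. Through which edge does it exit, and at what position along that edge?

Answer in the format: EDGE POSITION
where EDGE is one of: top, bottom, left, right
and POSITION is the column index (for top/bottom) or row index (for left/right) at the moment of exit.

Answer: bottom 1

Derivation:
Step 1: enter (4,0), '\' deflects right->down, move down to (5,0)
Step 2: enter (5,0), '\' deflects down->right, move right to (5,1)
Step 3: enter (5,1), '\' deflects right->down, move down to (6,1)
Step 4: enter (6,1), '.' pass, move down to (7,1)
Step 5: enter (7,1), '.' pass, move down to (8,1)
Step 6: enter (8,1), '.' pass, move down to (9,1)
Step 7: at (9,1) — EXIT via bottom edge, pos 1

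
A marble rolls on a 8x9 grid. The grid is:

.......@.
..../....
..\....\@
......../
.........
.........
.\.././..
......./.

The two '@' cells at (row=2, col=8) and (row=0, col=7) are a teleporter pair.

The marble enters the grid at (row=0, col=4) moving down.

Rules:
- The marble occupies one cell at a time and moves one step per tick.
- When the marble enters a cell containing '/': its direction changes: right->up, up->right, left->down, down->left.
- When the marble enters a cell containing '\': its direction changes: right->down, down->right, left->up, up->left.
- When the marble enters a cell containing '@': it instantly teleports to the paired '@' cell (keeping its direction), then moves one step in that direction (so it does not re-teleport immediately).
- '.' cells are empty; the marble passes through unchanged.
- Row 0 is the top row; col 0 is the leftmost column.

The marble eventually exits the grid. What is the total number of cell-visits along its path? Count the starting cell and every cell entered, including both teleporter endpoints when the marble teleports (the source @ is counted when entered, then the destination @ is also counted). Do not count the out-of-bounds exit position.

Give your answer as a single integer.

Answer: 6

Derivation:
Step 1: enter (0,4), '.' pass, move down to (1,4)
Step 2: enter (1,4), '/' deflects down->left, move left to (1,3)
Step 3: enter (1,3), '.' pass, move left to (1,2)
Step 4: enter (1,2), '.' pass, move left to (1,1)
Step 5: enter (1,1), '.' pass, move left to (1,0)
Step 6: enter (1,0), '.' pass, move left to (1,-1)
Step 7: at (1,-1) — EXIT via left edge, pos 1
Path length (cell visits): 6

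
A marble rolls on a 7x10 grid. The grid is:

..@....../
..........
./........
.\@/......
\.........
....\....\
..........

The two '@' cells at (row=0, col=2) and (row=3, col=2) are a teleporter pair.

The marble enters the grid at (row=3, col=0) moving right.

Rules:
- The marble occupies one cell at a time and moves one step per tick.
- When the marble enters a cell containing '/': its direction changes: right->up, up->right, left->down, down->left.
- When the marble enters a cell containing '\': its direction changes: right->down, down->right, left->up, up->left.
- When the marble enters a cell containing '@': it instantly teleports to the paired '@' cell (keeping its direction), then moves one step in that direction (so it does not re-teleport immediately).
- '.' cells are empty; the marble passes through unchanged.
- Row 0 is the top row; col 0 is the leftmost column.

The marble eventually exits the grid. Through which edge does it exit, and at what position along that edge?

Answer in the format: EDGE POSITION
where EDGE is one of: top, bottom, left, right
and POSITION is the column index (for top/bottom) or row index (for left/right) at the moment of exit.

Step 1: enter (3,0), '.' pass, move right to (3,1)
Step 2: enter (3,1), '\' deflects right->down, move down to (4,1)
Step 3: enter (4,1), '.' pass, move down to (5,1)
Step 4: enter (5,1), '.' pass, move down to (6,1)
Step 5: enter (6,1), '.' pass, move down to (7,1)
Step 6: at (7,1) — EXIT via bottom edge, pos 1

Answer: bottom 1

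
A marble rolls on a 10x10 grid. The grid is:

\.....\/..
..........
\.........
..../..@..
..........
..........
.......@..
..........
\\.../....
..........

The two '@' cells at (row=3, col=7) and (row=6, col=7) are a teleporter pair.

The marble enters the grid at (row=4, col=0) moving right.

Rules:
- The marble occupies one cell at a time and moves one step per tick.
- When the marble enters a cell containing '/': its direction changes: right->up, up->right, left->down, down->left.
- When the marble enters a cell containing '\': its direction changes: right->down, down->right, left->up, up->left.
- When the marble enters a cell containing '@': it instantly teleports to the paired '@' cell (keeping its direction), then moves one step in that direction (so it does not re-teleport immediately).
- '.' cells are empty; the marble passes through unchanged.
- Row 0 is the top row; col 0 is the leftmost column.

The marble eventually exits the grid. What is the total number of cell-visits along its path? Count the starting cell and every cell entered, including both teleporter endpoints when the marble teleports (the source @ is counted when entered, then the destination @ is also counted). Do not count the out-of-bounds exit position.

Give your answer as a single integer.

Step 1: enter (4,0), '.' pass, move right to (4,1)
Step 2: enter (4,1), '.' pass, move right to (4,2)
Step 3: enter (4,2), '.' pass, move right to (4,3)
Step 4: enter (4,3), '.' pass, move right to (4,4)
Step 5: enter (4,4), '.' pass, move right to (4,5)
Step 6: enter (4,5), '.' pass, move right to (4,6)
Step 7: enter (4,6), '.' pass, move right to (4,7)
Step 8: enter (4,7), '.' pass, move right to (4,8)
Step 9: enter (4,8), '.' pass, move right to (4,9)
Step 10: enter (4,9), '.' pass, move right to (4,10)
Step 11: at (4,10) — EXIT via right edge, pos 4
Path length (cell visits): 10

Answer: 10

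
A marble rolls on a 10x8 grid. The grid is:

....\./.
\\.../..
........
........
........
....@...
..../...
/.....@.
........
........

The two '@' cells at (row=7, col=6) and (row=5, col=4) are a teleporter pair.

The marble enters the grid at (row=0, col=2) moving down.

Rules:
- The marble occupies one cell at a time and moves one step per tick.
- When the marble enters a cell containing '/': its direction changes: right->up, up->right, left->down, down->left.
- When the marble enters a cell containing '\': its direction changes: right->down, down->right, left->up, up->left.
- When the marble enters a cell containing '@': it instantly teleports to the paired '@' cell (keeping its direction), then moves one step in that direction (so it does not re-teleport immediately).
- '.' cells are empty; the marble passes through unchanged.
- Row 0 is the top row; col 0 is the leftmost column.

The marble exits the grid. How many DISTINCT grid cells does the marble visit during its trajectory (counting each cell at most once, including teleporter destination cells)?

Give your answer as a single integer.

Answer: 10

Derivation:
Step 1: enter (0,2), '.' pass, move down to (1,2)
Step 2: enter (1,2), '.' pass, move down to (2,2)
Step 3: enter (2,2), '.' pass, move down to (3,2)
Step 4: enter (3,2), '.' pass, move down to (4,2)
Step 5: enter (4,2), '.' pass, move down to (5,2)
Step 6: enter (5,2), '.' pass, move down to (6,2)
Step 7: enter (6,2), '.' pass, move down to (7,2)
Step 8: enter (7,2), '.' pass, move down to (8,2)
Step 9: enter (8,2), '.' pass, move down to (9,2)
Step 10: enter (9,2), '.' pass, move down to (10,2)
Step 11: at (10,2) — EXIT via bottom edge, pos 2
Distinct cells visited: 10 (path length 10)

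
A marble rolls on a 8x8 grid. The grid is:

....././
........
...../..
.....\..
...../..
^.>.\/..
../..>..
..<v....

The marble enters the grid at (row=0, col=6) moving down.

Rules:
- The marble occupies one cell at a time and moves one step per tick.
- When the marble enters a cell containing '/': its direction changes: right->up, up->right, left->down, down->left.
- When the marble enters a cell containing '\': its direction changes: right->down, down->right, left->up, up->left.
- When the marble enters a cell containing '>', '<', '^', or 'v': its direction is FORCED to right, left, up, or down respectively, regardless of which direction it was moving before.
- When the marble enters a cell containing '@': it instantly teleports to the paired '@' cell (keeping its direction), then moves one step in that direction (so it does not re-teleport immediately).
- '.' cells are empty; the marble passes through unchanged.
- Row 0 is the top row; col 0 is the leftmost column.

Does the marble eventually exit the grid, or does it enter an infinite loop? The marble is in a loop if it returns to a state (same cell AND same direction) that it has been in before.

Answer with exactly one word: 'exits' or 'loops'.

Answer: exits

Derivation:
Step 1: enter (0,6), '.' pass, move down to (1,6)
Step 2: enter (1,6), '.' pass, move down to (2,6)
Step 3: enter (2,6), '.' pass, move down to (3,6)
Step 4: enter (3,6), '.' pass, move down to (4,6)
Step 5: enter (4,6), '.' pass, move down to (5,6)
Step 6: enter (5,6), '.' pass, move down to (6,6)
Step 7: enter (6,6), '.' pass, move down to (7,6)
Step 8: enter (7,6), '.' pass, move down to (8,6)
Step 9: at (8,6) — EXIT via bottom edge, pos 6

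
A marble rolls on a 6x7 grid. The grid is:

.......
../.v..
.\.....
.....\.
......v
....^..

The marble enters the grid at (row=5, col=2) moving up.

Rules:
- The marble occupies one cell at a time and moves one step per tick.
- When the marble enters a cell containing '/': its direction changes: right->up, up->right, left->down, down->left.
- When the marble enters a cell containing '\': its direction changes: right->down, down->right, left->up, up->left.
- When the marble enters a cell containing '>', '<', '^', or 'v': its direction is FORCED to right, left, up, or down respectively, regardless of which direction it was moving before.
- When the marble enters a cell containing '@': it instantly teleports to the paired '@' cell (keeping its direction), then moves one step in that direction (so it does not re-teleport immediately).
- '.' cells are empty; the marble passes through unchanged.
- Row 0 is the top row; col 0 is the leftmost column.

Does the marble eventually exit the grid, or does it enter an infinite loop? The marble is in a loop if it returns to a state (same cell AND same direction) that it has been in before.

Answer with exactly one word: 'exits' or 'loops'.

Answer: loops

Derivation:
Step 1: enter (5,2), '.' pass, move up to (4,2)
Step 2: enter (4,2), '.' pass, move up to (3,2)
Step 3: enter (3,2), '.' pass, move up to (2,2)
Step 4: enter (2,2), '.' pass, move up to (1,2)
Step 5: enter (1,2), '/' deflects up->right, move right to (1,3)
Step 6: enter (1,3), '.' pass, move right to (1,4)
Step 7: enter (1,4), 'v' forces right->down, move down to (2,4)
Step 8: enter (2,4), '.' pass, move down to (3,4)
Step 9: enter (3,4), '.' pass, move down to (4,4)
Step 10: enter (4,4), '.' pass, move down to (5,4)
Step 11: enter (5,4), '^' forces down->up, move up to (4,4)
Step 12: enter (4,4), '.' pass, move up to (3,4)
Step 13: enter (3,4), '.' pass, move up to (2,4)
Step 14: enter (2,4), '.' pass, move up to (1,4)
Step 15: enter (1,4), 'v' forces up->down, move down to (2,4)
Step 16: at (2,4) dir=down — LOOP DETECTED (seen before)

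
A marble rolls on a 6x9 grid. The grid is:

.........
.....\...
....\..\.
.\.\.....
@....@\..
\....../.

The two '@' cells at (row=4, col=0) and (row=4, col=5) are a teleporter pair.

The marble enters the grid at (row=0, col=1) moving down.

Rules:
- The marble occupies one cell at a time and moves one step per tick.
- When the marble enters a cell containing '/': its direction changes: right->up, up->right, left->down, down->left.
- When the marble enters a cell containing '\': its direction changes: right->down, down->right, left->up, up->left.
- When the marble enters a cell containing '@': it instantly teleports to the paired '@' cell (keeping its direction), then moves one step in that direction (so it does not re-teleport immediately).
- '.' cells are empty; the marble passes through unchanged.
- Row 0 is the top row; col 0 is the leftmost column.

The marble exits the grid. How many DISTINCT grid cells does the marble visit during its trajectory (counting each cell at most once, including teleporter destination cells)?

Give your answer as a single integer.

Answer: 8

Derivation:
Step 1: enter (0,1), '.' pass, move down to (1,1)
Step 2: enter (1,1), '.' pass, move down to (2,1)
Step 3: enter (2,1), '.' pass, move down to (3,1)
Step 4: enter (3,1), '\' deflects down->right, move right to (3,2)
Step 5: enter (3,2), '.' pass, move right to (3,3)
Step 6: enter (3,3), '\' deflects right->down, move down to (4,3)
Step 7: enter (4,3), '.' pass, move down to (5,3)
Step 8: enter (5,3), '.' pass, move down to (6,3)
Step 9: at (6,3) — EXIT via bottom edge, pos 3
Distinct cells visited: 8 (path length 8)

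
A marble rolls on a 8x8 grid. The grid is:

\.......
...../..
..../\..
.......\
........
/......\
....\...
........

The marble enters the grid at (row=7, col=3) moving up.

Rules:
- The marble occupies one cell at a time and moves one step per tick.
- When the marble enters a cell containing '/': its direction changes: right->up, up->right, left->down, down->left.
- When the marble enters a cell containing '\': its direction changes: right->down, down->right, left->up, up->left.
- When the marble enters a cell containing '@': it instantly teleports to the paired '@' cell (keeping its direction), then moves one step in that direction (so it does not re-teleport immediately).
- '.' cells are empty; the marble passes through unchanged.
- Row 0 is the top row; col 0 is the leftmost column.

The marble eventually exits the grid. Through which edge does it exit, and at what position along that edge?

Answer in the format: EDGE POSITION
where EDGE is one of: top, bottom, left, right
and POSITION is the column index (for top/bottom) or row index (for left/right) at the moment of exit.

Answer: top 3

Derivation:
Step 1: enter (7,3), '.' pass, move up to (6,3)
Step 2: enter (6,3), '.' pass, move up to (5,3)
Step 3: enter (5,3), '.' pass, move up to (4,3)
Step 4: enter (4,3), '.' pass, move up to (3,3)
Step 5: enter (3,3), '.' pass, move up to (2,3)
Step 6: enter (2,3), '.' pass, move up to (1,3)
Step 7: enter (1,3), '.' pass, move up to (0,3)
Step 8: enter (0,3), '.' pass, move up to (-1,3)
Step 9: at (-1,3) — EXIT via top edge, pos 3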